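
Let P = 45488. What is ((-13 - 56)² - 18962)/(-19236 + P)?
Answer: -14201/26252 ≈ -0.54095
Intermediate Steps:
((-13 - 56)² - 18962)/(-19236 + P) = ((-13 - 56)² - 18962)/(-19236 + 45488) = ((-69)² - 18962)/26252 = (4761 - 18962)*(1/26252) = -14201*1/26252 = -14201/26252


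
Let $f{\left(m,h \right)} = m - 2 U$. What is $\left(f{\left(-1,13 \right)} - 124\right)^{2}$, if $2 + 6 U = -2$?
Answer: $\frac{137641}{9} \approx 15293.0$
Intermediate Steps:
$U = - \frac{2}{3}$ ($U = - \frac{1}{3} + \frac{1}{6} \left(-2\right) = - \frac{1}{3} - \frac{1}{3} = - \frac{2}{3} \approx -0.66667$)
$f{\left(m,h \right)} = \frac{4}{3} + m$ ($f{\left(m,h \right)} = m - - \frac{4}{3} = m + \frac{4}{3} = \frac{4}{3} + m$)
$\left(f{\left(-1,13 \right)} - 124\right)^{2} = \left(\left(\frac{4}{3} - 1\right) - 124\right)^{2} = \left(\frac{1}{3} - 124\right)^{2} = \left(- \frac{371}{3}\right)^{2} = \frac{137641}{9}$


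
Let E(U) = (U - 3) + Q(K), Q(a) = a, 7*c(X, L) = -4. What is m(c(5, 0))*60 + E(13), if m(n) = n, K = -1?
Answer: -177/7 ≈ -25.286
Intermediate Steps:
c(X, L) = -4/7 (c(X, L) = (1/7)*(-4) = -4/7)
E(U) = -4 + U (E(U) = (U - 3) - 1 = (-3 + U) - 1 = -4 + U)
m(c(5, 0))*60 + E(13) = -4/7*60 + (-4 + 13) = -240/7 + 9 = -177/7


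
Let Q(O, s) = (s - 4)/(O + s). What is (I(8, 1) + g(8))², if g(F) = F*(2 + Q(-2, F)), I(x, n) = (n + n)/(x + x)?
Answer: 265225/576 ≈ 460.46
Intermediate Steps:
Q(O, s) = (-4 + s)/(O + s)
I(x, n) = n/x (I(x, n) = (2*n)/((2*x)) = (2*n)*(1/(2*x)) = n/x)
g(F) = F*(2 + (-4 + F)/(-2 + F))
(I(8, 1) + g(8))² = (1/8 + 8*(-8 + 3*8)/(-2 + 8))² = (1*(⅛) + 8*(-8 + 24)/6)² = (⅛ + 8*(⅙)*16)² = (⅛ + 64/3)² = (515/24)² = 265225/576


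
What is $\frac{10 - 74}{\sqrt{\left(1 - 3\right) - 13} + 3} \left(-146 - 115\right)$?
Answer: $2088 - 696 i \sqrt{15} \approx 2088.0 - 2695.6 i$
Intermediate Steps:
$\frac{10 - 74}{\sqrt{\left(1 - 3\right) - 13} + 3} \left(-146 - 115\right) = - \frac{64}{\sqrt{\left(1 - 3\right) - 13} + 3} \left(-261\right) = - \frac{64}{\sqrt{-2 - 13} + 3} \left(-261\right) = - \frac{64}{\sqrt{-15} + 3} \left(-261\right) = - \frac{64}{i \sqrt{15} + 3} \left(-261\right) = - \frac{64}{3 + i \sqrt{15}} \left(-261\right) = \frac{16704}{3 + i \sqrt{15}}$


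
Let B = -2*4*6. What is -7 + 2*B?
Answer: -103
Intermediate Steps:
B = -48 (B = -8*6 = -48)
-7 + 2*B = -7 + 2*(-48) = -7 - 96 = -103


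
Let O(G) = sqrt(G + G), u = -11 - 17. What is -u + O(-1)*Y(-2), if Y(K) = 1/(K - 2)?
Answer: 28 - I*sqrt(2)/4 ≈ 28.0 - 0.35355*I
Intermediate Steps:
u = -28
Y(K) = 1/(-2 + K)
O(G) = sqrt(2)*sqrt(G) (O(G) = sqrt(2*G) = sqrt(2)*sqrt(G))
-u + O(-1)*Y(-2) = -1*(-28) + (sqrt(2)*sqrt(-1))/(-2 - 2) = 28 + (sqrt(2)*I)/(-4) = 28 + (I*sqrt(2))*(-1/4) = 28 - I*sqrt(2)/4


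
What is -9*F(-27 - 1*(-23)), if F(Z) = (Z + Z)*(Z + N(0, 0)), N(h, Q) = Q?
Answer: -288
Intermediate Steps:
F(Z) = 2*Z² (F(Z) = (Z + Z)*(Z + 0) = (2*Z)*Z = 2*Z²)
-9*F(-27 - 1*(-23)) = -18*(-27 - 1*(-23))² = -18*(-27 + 23)² = -18*(-4)² = -18*16 = -9*32 = -288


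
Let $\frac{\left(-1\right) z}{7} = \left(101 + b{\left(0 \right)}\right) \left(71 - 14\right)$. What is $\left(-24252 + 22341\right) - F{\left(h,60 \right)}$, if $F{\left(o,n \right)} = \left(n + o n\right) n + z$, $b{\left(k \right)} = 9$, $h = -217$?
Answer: $819579$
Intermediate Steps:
$z = -43890$ ($z = - 7 \left(101 + 9\right) \left(71 - 14\right) = - 7 \cdot 110 \cdot 57 = \left(-7\right) 6270 = -43890$)
$F{\left(o,n \right)} = -43890 + n \left(n + n o\right)$ ($F{\left(o,n \right)} = \left(n + o n\right) n - 43890 = \left(n + n o\right) n - 43890 = n \left(n + n o\right) - 43890 = -43890 + n \left(n + n o\right)$)
$\left(-24252 + 22341\right) - F{\left(h,60 \right)} = \left(-24252 + 22341\right) - \left(-43890 + 60^{2} - 217 \cdot 60^{2}\right) = -1911 - \left(-43890 + 3600 - 781200\right) = -1911 - -821490 = -1911 + 821490 = 819579$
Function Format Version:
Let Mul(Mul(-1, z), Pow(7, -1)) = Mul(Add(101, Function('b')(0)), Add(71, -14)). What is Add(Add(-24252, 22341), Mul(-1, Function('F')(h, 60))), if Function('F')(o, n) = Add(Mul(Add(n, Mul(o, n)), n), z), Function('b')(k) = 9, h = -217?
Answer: 819579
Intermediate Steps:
z = -43890 (z = Mul(-7, Mul(Add(101, 9), Add(71, -14))) = Mul(-7, Mul(110, 57)) = Mul(-7, 6270) = -43890)
Function('F')(o, n) = Add(-43890, Mul(n, Add(n, Mul(n, o)))) (Function('F')(o, n) = Add(Mul(Add(n, Mul(o, n)), n), -43890) = Add(Mul(Add(n, Mul(n, o)), n), -43890) = Add(Mul(n, Add(n, Mul(n, o))), -43890) = Add(-43890, Mul(n, Add(n, Mul(n, o)))))
Add(Add(-24252, 22341), Mul(-1, Function('F')(h, 60))) = Add(Add(-24252, 22341), Mul(-1, Add(-43890, Pow(60, 2), Mul(-217, Pow(60, 2))))) = Add(-1911, Mul(-1, Add(-43890, 3600, Mul(-217, 3600)))) = Add(-1911, Mul(-1, Add(-43890, 3600, -781200))) = Add(-1911, Mul(-1, -821490)) = Add(-1911, 821490) = 819579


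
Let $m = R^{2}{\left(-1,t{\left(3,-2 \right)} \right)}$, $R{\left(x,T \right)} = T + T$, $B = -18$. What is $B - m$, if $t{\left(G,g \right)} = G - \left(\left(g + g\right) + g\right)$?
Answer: $-342$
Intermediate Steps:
$t{\left(G,g \right)} = G - 3 g$ ($t{\left(G,g \right)} = G - \left(2 g + g\right) = G - 3 g$)
$R{\left(x,T \right)} = 2 T$
$m = 324$ ($m = \left(2 \left(3 - -6\right)\right)^{2} = \left(2 \left(3 + 6\right)\right)^{2} = \left(2 \cdot 9\right)^{2} = 18^{2} = 324$)
$B - m = -18 - 324 = -342$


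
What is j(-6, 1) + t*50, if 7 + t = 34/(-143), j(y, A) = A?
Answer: -51607/143 ≈ -360.89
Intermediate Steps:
t = -1035/143 (t = -7 + 34/(-143) = -7 + 34*(-1/143) = -7 - 34/143 = -1035/143 ≈ -7.2378)
j(-6, 1) + t*50 = 1 - 1035/143*50 = 1 - 51750/143 = -51607/143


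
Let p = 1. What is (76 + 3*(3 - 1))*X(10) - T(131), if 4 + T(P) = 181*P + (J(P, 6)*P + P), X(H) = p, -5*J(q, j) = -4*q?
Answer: -187424/5 ≈ -37485.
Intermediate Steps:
J(q, j) = 4*q/5 (J(q, j) = -(-4)*q/5 = 4*q/5)
X(H) = 1
T(P) = -4 + 182*P + 4*P²/5 (T(P) = -4 + (181*P + ((4*P/5)*P + P)) = -4 + (181*P + (4*P²/5 + P)) = -4 + (181*P + (P + 4*P²/5)) = -4 + (182*P + 4*P²/5) = -4 + 182*P + 4*P²/5)
(76 + 3*(3 - 1))*X(10) - T(131) = (76 + 3*(3 - 1))*1 - (-4 + 182*131 + (⅘)*131²) = (76 + 3*2)*1 - (-4 + 23842 + (⅘)*17161) = (76 + 6)*1 - (-4 + 23842 + 68644/5) = 82*1 - 1*187834/5 = 82 - 187834/5 = -187424/5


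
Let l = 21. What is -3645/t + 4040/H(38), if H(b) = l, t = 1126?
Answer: 4472495/23646 ≈ 189.14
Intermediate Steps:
H(b) = 21
-3645/t + 4040/H(38) = -3645/1126 + 4040/21 = 4472495/23646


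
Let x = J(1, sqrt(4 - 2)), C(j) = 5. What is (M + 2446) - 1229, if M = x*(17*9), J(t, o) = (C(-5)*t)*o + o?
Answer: 1217 + 918*sqrt(2) ≈ 2515.3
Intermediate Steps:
J(t, o) = o + 5*o*t (J(t, o) = (5*t)*o + o = 5*o*t + o = o + 5*o*t)
x = 6*sqrt(2) (x = sqrt(4 - 2)*(1 + 5*1) = sqrt(2)*(1 + 5) = sqrt(2)*6 = 6*sqrt(2) ≈ 8.4853)
M = 918*sqrt(2) (M = (6*sqrt(2))*(17*9) = (6*sqrt(2))*153 = 918*sqrt(2) ≈ 1298.2)
(M + 2446) - 1229 = (918*sqrt(2) + 2446) - 1229 = (2446 + 918*sqrt(2)) - 1229 = 1217 + 918*sqrt(2)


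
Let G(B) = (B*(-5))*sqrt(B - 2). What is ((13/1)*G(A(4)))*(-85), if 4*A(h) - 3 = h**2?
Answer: 104975*sqrt(11)/8 ≈ 43520.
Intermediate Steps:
A(h) = 3/4 + h**2/4
G(B) = -5*B*sqrt(-2 + B) (G(B) = (-5*B)*sqrt(-2 + B) = -5*B*sqrt(-2 + B))
((13/1)*G(A(4)))*(-85) = ((13/1)*(-5*(3/4 + (1/4)*4**2)*sqrt(-2 + (3/4 + (1/4)*4**2))))*(-85) = ((13*1)*(-5*(3/4 + (1/4)*16)*sqrt(-2 + (3/4 + (1/4)*16))))*(-85) = (13*(-5*(3/4 + 4)*sqrt(-2 + (3/4 + 4))))*(-85) = (13*(-5*19/4*sqrt(-2 + 19/4)))*(-85) = (13*(-5*19/4*sqrt(11/4)))*(-85) = (13*(-5*19/4*sqrt(11)/2))*(-85) = (13*(-95*sqrt(11)/8))*(-85) = -1235*sqrt(11)/8*(-85) = 104975*sqrt(11)/8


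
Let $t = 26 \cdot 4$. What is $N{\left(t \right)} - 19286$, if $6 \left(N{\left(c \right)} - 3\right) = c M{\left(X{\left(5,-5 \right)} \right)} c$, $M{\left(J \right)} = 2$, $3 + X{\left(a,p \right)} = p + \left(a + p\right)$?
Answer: $- \frac{47033}{3} \approx -15678.0$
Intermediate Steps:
$X{\left(a,p \right)} = -3 + a + 2 p$ ($X{\left(a,p \right)} = -3 + \left(p + \left(a + p\right)\right) = -3 + \left(a + 2 p\right) = -3 + a + 2 p$)
$t = 104$
$N{\left(c \right)} = 3 + \frac{c^{2}}{3}$ ($N{\left(c \right)} = 3 + \frac{c 2 c}{6} = 3 + \frac{2 c c}{6} = 3 + \frac{2 c^{2}}{6} = 3 + \frac{c^{2}}{3}$)
$N{\left(t \right)} - 19286 = \left(3 + \frac{104^{2}}{3}\right) - 19286 = \left(3 + \frac{1}{3} \cdot 10816\right) - 19286 = \left(3 + \frac{10816}{3}\right) - 19286 = \frac{10825}{3} - 19286 = - \frac{47033}{3}$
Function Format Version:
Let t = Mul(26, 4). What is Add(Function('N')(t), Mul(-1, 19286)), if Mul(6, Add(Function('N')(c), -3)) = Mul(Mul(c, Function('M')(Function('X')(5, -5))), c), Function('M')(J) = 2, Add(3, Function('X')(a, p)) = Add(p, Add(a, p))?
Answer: Rational(-47033, 3) ≈ -15678.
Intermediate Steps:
Function('X')(a, p) = Add(-3, a, Mul(2, p)) (Function('X')(a, p) = Add(-3, Add(p, Add(a, p))) = Add(-3, Add(a, Mul(2, p))) = Add(-3, a, Mul(2, p)))
t = 104
Function('N')(c) = Add(3, Mul(Rational(1, 3), Pow(c, 2))) (Function('N')(c) = Add(3, Mul(Rational(1, 6), Mul(Mul(c, 2), c))) = Add(3, Mul(Rational(1, 6), Mul(Mul(2, c), c))) = Add(3, Mul(Rational(1, 6), Mul(2, Pow(c, 2)))) = Add(3, Mul(Rational(1, 3), Pow(c, 2))))
Add(Function('N')(t), Mul(-1, 19286)) = Add(Add(3, Mul(Rational(1, 3), Pow(104, 2))), Mul(-1, 19286)) = Add(Add(3, Mul(Rational(1, 3), 10816)), -19286) = Add(Add(3, Rational(10816, 3)), -19286) = Add(Rational(10825, 3), -19286) = Rational(-47033, 3)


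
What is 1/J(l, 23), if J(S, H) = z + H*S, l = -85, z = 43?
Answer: -1/1912 ≈ -0.00052301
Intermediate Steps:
J(S, H) = 43 + H*S
1/J(l, 23) = 1/(43 + 23*(-85)) = 1/(43 - 1955) = 1/(-1912) = -1/1912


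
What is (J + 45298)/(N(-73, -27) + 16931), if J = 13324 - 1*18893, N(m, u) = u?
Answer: 39729/16904 ≈ 2.3503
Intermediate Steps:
J = -5569 (J = 13324 - 18893 = -5569)
(J + 45298)/(N(-73, -27) + 16931) = (-5569 + 45298)/(-27 + 16931) = 39729/16904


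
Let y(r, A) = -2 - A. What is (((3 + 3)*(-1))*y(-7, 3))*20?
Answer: 600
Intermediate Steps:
(((3 + 3)*(-1))*y(-7, 3))*20 = (((3 + 3)*(-1))*(-2 - 1*3))*20 = ((6*(-1))*(-2 - 3))*20 = -6*(-5)*20 = 30*20 = 600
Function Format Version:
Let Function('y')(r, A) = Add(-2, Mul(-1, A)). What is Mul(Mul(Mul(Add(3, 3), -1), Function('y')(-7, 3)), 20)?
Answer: 600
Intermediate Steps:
Mul(Mul(Mul(Add(3, 3), -1), Function('y')(-7, 3)), 20) = Mul(Mul(Mul(Add(3, 3), -1), Add(-2, Mul(-1, 3))), 20) = Mul(Mul(Mul(6, -1), Add(-2, -3)), 20) = Mul(Mul(-6, -5), 20) = Mul(30, 20) = 600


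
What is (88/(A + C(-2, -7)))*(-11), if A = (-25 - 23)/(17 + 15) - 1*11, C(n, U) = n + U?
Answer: 1936/43 ≈ 45.023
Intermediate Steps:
C(n, U) = U + n
A = -25/2 (A = -48/32 - 11 = -48*1/32 - 11 = -3/2 - 11 = -25/2 ≈ -12.500)
(88/(A + C(-2, -7)))*(-11) = (88/(-25/2 + (-7 - 2)))*(-11) = (88/(-25/2 - 9))*(-11) = (88/(-43/2))*(-11) = -2/43*88*(-11) = -176/43*(-11) = 1936/43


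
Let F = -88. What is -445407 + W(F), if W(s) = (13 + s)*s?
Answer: -438807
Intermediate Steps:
W(s) = s*(13 + s)
-445407 + W(F) = -445407 - 88*(13 - 88) = -445407 - 88*(-75) = -445407 + 6600 = -438807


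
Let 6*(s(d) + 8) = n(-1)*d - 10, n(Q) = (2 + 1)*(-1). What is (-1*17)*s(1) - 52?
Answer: 725/6 ≈ 120.83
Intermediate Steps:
n(Q) = -3 (n(Q) = 3*(-1) = -3)
s(d) = -29/3 - d/2 (s(d) = -8 + (-3*d - 10)/6 = -8 + (-10 - 3*d)/6 = -8 + (-5/3 - d/2) = -29/3 - d/2)
(-1*17)*s(1) - 52 = (-1*17)*(-29/3 - 1/2*1) - 52 = -17*(-29/3 - 1/2) - 52 = -17*(-61/6) - 52 = 1037/6 - 52 = 725/6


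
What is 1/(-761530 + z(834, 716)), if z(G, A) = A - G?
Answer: -1/761648 ≈ -1.3129e-6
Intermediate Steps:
1/(-761530 + z(834, 716)) = 1/(-761530 + (716 - 1*834)) = 1/(-761530 + (716 - 834)) = 1/(-761530 - 118) = 1/(-761648) = -1/761648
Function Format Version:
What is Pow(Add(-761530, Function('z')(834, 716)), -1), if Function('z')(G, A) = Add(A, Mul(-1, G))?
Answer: Rational(-1, 761648) ≈ -1.3129e-6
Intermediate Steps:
Pow(Add(-761530, Function('z')(834, 716)), -1) = Pow(Add(-761530, Add(716, Mul(-1, 834))), -1) = Pow(Add(-761530, Add(716, -834)), -1) = Pow(Add(-761530, -118), -1) = Pow(-761648, -1) = Rational(-1, 761648)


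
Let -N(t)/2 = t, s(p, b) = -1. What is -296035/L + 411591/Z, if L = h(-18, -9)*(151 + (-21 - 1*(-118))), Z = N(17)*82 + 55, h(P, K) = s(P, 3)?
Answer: 235663029/225928 ≈ 1043.1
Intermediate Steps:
N(t) = -2*t
h(P, K) = -1
Z = -2733 (Z = -2*17*82 + 55 = -34*82 + 55 = -2788 + 55 = -2733)
L = -248 (L = -(151 + (-21 - 1*(-118))) = -(151 + (-21 + 118)) = -(151 + 97) = -1*248 = -248)
-296035/L + 411591/Z = -296035/(-248) + 411591/(-2733) = -296035*(-1/248) + 411591*(-1/2733) = 296035/248 - 137197/911 = 235663029/225928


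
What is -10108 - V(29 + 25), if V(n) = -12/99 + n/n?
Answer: -333593/33 ≈ -10109.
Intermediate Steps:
V(n) = 29/33 (V(n) = -12*1/99 + 1 = -4/33 + 1 = 29/33)
-10108 - V(29 + 25) = -10108 - 1*29/33 = -10108 - 29/33 = -333593/33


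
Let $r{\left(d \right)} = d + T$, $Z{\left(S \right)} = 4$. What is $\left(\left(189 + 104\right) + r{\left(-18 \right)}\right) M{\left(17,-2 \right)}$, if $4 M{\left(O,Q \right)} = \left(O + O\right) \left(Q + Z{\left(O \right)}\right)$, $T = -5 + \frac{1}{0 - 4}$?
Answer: $\frac{18343}{4} \approx 4585.8$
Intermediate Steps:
$T = - \frac{21}{4}$ ($T = -5 + \frac{1}{-4} = -5 - \frac{1}{4} = - \frac{21}{4} \approx -5.25$)
$M{\left(O,Q \right)} = \frac{O \left(4 + Q\right)}{2}$ ($M{\left(O,Q \right)} = \frac{\left(O + O\right) \left(Q + 4\right)}{4} = \frac{2 O \left(4 + Q\right)}{4} = \frac{O \left(4 + Q\right)}{2}$)
$r{\left(d \right)} = - \frac{21}{4} + d$ ($r{\left(d \right)} = d - \frac{21}{4} = - \frac{21}{4} + d$)
$\left(\left(189 + 104\right) + r{\left(-18 \right)}\right) M{\left(17,-2 \right)} = \left(\left(189 + 104\right) - \frac{93}{4}\right) \frac{1}{2} \cdot 17 \left(4 - 2\right) = \left(293 - \frac{93}{4}\right) \frac{1}{2} \cdot 17 \cdot 2 = \frac{1079}{4} \cdot 17 = \frac{18343}{4}$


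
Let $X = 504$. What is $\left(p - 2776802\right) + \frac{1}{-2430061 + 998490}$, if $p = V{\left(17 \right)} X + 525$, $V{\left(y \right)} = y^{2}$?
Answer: $- \frac{3765920735592}{1431571} \approx -2.6306 \cdot 10^{6}$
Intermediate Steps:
$p = 146181$ ($p = 17^{2} \cdot 504 + 525 = 289 \cdot 504 + 525 = 145656 + 525 = 146181$)
$\left(p - 2776802\right) + \frac{1}{-2430061 + 998490} = \left(146181 - 2776802\right) + \frac{1}{-2430061 + 998490} = -2630621 + \frac{1}{-1431571} = -2630621 - \frac{1}{1431571} = - \frac{3765920735592}{1431571}$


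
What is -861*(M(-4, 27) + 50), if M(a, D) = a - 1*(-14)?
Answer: -51660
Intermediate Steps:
M(a, D) = 14 + a (M(a, D) = a + 14 = 14 + a)
-861*(M(-4, 27) + 50) = -861*((14 - 4) + 50) = -861*(10 + 50) = -861*60 = -51660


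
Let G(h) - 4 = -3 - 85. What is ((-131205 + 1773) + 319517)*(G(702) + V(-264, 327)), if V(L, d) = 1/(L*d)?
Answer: -1378411452005/86328 ≈ -1.5967e+7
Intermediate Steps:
G(h) = -84 (G(h) = 4 + (-3 - 85) = 4 - 88 = -84)
V(L, d) = 1/(L*d)
((-131205 + 1773) + 319517)*(G(702) + V(-264, 327)) = ((-131205 + 1773) + 319517)*(-84 + 1/(-264*327)) = (-129432 + 319517)*(-84 - 1/264*1/327) = 190085*(-84 - 1/86328) = 190085*(-7251553/86328) = -1378411452005/86328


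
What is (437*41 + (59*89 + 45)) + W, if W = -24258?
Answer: -1045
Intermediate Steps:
(437*41 + (59*89 + 45)) + W = (437*41 + (59*89 + 45)) - 24258 = (17917 + (5251 + 45)) - 24258 = (17917 + 5296) - 24258 = 23213 - 24258 = -1045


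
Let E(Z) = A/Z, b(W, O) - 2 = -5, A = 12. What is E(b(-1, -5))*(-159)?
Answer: 636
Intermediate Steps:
b(W, O) = -3 (b(W, O) = 2 - 5 = -3)
E(Z) = 12/Z
E(b(-1, -5))*(-159) = (12/(-3))*(-159) = (12*(-⅓))*(-159) = -4*(-159) = 636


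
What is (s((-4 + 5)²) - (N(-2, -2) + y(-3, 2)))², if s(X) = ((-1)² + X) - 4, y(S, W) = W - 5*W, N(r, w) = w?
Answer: 64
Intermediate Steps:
y(S, W) = -4*W
s(X) = -3 + X (s(X) = (1 + X) - 4 = -3 + X)
(s((-4 + 5)²) - (N(-2, -2) + y(-3, 2)))² = ((-3 + (-4 + 5)²) - (-2 - 4*2))² = ((-3 + 1²) - (-2 - 8))² = ((-3 + 1) - 1*(-10))² = (-2 + 10)² = 8² = 64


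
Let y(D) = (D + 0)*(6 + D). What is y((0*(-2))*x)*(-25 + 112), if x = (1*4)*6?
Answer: 0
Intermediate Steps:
x = 24 (x = 4*6 = 24)
y(D) = D*(6 + D)
y((0*(-2))*x)*(-25 + 112) = (((0*(-2))*24)*(6 + (0*(-2))*24))*(-25 + 112) = ((0*24)*(6 + 0*24))*87 = (0*(6 + 0))*87 = (0*6)*87 = 0*87 = 0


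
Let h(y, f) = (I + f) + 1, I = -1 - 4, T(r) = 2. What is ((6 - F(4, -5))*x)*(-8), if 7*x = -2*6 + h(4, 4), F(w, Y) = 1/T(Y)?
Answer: 528/7 ≈ 75.429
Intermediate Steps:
I = -5
h(y, f) = -4 + f (h(y, f) = (-5 + f) + 1 = -4 + f)
F(w, Y) = ½ (F(w, Y) = 1/2 = 1*(½) = ½)
x = -12/7 (x = (-2*6 + (-4 + 4))/7 = (-12 + 0)/7 = (⅐)*(-12) = -12/7 ≈ -1.7143)
((6 - F(4, -5))*x)*(-8) = ((6 - 1*½)*(-12/7))*(-8) = ((6 - ½)*(-12/7))*(-8) = ((11/2)*(-12/7))*(-8) = -66/7*(-8) = 528/7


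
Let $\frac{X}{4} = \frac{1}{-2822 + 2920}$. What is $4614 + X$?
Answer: $\frac{226088}{49} \approx 4614.0$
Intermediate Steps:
$X = \frac{2}{49}$ ($X = \frac{4}{-2822 + 2920} = \frac{4}{98} = 4 \cdot \frac{1}{98} = \frac{2}{49} \approx 0.040816$)
$4614 + X = 4614 + \frac{2}{49} = \frac{226088}{49}$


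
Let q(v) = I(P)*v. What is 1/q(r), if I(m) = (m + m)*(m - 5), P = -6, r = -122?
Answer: -1/16104 ≈ -6.2096e-5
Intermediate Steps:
I(m) = 2*m*(-5 + m) (I(m) = (2*m)*(-5 + m) = 2*m*(-5 + m))
q(v) = 132*v (q(v) = (2*(-6)*(-5 - 6))*v = (2*(-6)*(-11))*v = 132*v)
1/q(r) = 1/(132*(-122)) = 1/(-16104) = -1/16104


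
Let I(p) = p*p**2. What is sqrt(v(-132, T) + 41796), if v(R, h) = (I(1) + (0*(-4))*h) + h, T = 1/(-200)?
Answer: sqrt(16718798)/20 ≈ 204.44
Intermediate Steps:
I(p) = p**3
T = -1/200 ≈ -0.0050000
v(R, h) = 1 + h (v(R, h) = (1**3 + (0*(-4))*h) + h = (1 + 0*h) + h = (1 + 0) + h = 1 + h)
sqrt(v(-132, T) + 41796) = sqrt((1 - 1/200) + 41796) = sqrt(199/200 + 41796) = sqrt(8359399/200) = sqrt(16718798)/20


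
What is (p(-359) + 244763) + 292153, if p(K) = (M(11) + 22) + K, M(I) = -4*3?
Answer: 536567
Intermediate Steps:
M(I) = -12
p(K) = 10 + K (p(K) = (-12 + 22) + K = 10 + K)
(p(-359) + 244763) + 292153 = ((10 - 359) + 244763) + 292153 = (-349 + 244763) + 292153 = 244414 + 292153 = 536567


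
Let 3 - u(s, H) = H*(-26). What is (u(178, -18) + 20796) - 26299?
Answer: -5968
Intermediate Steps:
u(s, H) = 3 + 26*H (u(s, H) = 3 - H*(-26) = 3 - (-26)*H = 3 + 26*H)
(u(178, -18) + 20796) - 26299 = ((3 + 26*(-18)) + 20796) - 26299 = ((3 - 468) + 20796) - 26299 = (-465 + 20796) - 26299 = 20331 - 26299 = -5968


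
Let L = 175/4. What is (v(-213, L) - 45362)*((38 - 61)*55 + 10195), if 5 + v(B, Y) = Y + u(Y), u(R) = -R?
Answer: -405127310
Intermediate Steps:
L = 175/4 (L = 175*(¼) = 175/4 ≈ 43.750)
v(B, Y) = -5 (v(B, Y) = -5 + (Y - Y) = -5 + 0 = -5)
(v(-213, L) - 45362)*((38 - 61)*55 + 10195) = (-5 - 45362)*((38 - 61)*55 + 10195) = -45367*(-23*55 + 10195) = -45367*(-1265 + 10195) = -45367*8930 = -405127310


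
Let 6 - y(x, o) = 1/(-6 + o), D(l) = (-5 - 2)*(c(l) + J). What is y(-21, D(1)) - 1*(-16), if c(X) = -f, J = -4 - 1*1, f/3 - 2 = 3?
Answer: 2947/134 ≈ 21.993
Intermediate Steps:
f = 15 (f = 6 + 3*3 = 6 + 9 = 15)
J = -5 (J = -4 - 1 = -5)
c(X) = -15 (c(X) = -1*15 = -15)
D(l) = 140 (D(l) = (-5 - 2)*(-15 - 5) = -7*(-20) = 140)
y(x, o) = 6 - 1/(-6 + o)
y(-21, D(1)) - 1*(-16) = (-37 + 6*140)/(-6 + 140) - 1*(-16) = (-37 + 840)/134 + 16 = (1/134)*803 + 16 = 803/134 + 16 = 2947/134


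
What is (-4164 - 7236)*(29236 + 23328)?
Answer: -599229600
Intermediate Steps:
(-4164 - 7236)*(29236 + 23328) = -11400*52564 = -599229600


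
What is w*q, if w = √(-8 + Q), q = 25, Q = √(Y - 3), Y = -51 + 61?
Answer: 25*√(-8 + √7) ≈ 57.848*I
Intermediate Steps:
Y = 10
Q = √7 (Q = √(10 - 3) = √7 ≈ 2.6458)
w = √(-8 + √7) ≈ 2.3139*I
w*q = √(-8 + √7)*25 = 25*√(-8 + √7)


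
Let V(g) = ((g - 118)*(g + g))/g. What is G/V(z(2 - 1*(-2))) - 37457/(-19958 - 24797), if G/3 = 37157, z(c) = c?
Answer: -1660114803/3401380 ≈ -488.07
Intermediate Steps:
G = 111471 (G = 3*37157 = 111471)
V(g) = -236 + 2*g (V(g) = ((-118 + g)*(2*g))/g = (2*g*(-118 + g))/g = -236 + 2*g)
G/V(z(2 - 1*(-2))) - 37457/(-19958 - 24797) = 111471/(-236 + 2*(2 - 1*(-2))) - 37457/(-19958 - 24797) = 111471/(-236 + 2*(2 + 2)) - 37457/(-44755) = 111471/(-236 + 2*4) - 37457*(-1/44755) = 111471/(-236 + 8) + 37457/44755 = 111471/(-228) + 37457/44755 = 111471*(-1/228) + 37457/44755 = -37157/76 + 37457/44755 = -1660114803/3401380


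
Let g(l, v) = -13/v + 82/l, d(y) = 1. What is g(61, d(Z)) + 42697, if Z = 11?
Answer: 2603806/61 ≈ 42685.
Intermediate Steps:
g(61, d(Z)) + 42697 = (-13/1 + 82/61) + 42697 = (-13*1 + 82*(1/61)) + 42697 = (-13 + 82/61) + 42697 = -711/61 + 42697 = 2603806/61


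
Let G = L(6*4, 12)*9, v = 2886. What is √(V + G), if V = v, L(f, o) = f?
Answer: √3102 ≈ 55.696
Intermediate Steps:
V = 2886
G = 216 (G = (6*4)*9 = 24*9 = 216)
√(V + G) = √(2886 + 216) = √3102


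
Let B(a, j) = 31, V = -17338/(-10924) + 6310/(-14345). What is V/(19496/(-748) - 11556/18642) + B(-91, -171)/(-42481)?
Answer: -451269455880227533/10320762193808378240 ≈ -0.043724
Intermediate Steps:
V = 17978317/15670478 (V = -17338*(-1/10924) + 6310*(-1/14345) = 8669/5462 - 1262/2869 = 17978317/15670478 ≈ 1.1473)
V/(19496/(-748) - 11556/18642) + B(-91, -171)/(-42481) = 17978317/(15670478*(19496/(-748) - 11556/18642)) + 31/(-42481) = 17978317/(15670478*(19496*(-1/748) - 11556*1/18642)) + 31*(-1/42481) = 17978317/(15670478*(-4874/187 - 1926/3107)) - 31/42481 = 17978317/(15670478*(-15503680/581009)) - 31/42481 = (17978317/15670478)*(-581009/15503680) - 31/42481 = -10445563981853/242950076359040 - 31/42481 = -451269455880227533/10320762193808378240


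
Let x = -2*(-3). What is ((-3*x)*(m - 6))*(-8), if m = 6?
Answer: 0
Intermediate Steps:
x = 6
((-3*x)*(m - 6))*(-8) = ((-3*6)*(6 - 6))*(-8) = -18*0*(-8) = 0*(-8) = 0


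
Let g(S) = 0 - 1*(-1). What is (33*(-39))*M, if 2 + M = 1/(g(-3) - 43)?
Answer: 36465/14 ≈ 2604.6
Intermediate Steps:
g(S) = 1 (g(S) = 0 + 1 = 1)
M = -85/42 (M = -2 + 1/(1 - 43) = -2 + 1/(-42) = -2 - 1/42 = -85/42 ≈ -2.0238)
(33*(-39))*M = (33*(-39))*(-85/42) = -1287*(-85/42) = 36465/14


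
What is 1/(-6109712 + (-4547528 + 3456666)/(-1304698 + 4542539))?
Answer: -3237841/19782277102654 ≈ -1.6367e-7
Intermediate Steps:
1/(-6109712 + (-4547528 + 3456666)/(-1304698 + 4542539)) = 1/(-6109712 - 1090862/3237841) = 1/(-19782277102654/3237841) = -3237841/19782277102654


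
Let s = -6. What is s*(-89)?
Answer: 534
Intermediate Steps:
s*(-89) = -6*(-89) = 534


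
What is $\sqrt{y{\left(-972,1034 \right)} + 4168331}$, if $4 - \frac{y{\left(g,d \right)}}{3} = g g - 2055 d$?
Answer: $\sqrt{7708601} \approx 2776.4$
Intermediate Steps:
$y{\left(g,d \right)} = 12 - 3 g^{2} + 6165 d$ ($y{\left(g,d \right)} = 12 - 3 \left(g g - 2055 d\right) = 12 - 3 \left(g^{2} - 2055 d\right) = 12 + \left(- 3 g^{2} + 6165 d\right) = 12 - 3 g^{2} + 6165 d$)
$\sqrt{y{\left(-972,1034 \right)} + 4168331} = \sqrt{\left(12 - 3 \left(-972\right)^{2} + 6165 \cdot 1034\right) + 4168331} = \sqrt{\left(12 - 2834352 + 6374610\right) + 4168331} = \sqrt{3540270 + 4168331} = \sqrt{7708601}$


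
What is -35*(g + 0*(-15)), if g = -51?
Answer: 1785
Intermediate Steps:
-35*(g + 0*(-15)) = -35*(-51 + 0*(-15)) = -35*(-51 + 0) = -35*(-51) = 1785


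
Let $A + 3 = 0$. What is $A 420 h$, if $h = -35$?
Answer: $44100$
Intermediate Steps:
$A = -3$ ($A = -3 + 0 = -3$)
$A 420 h = - 3 \cdot 420 \left(-35\right) = \left(-3\right) \left(-14700\right) = 44100$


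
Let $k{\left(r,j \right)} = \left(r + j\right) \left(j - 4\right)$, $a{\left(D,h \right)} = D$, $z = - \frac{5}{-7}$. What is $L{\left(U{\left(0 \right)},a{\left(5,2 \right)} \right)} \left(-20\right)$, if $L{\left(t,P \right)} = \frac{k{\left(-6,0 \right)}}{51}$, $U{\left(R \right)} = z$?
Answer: $- \frac{160}{17} \approx -9.4118$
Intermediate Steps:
$z = \frac{5}{7}$ ($z = \left(-5\right) \left(- \frac{1}{7}\right) = \frac{5}{7} \approx 0.71429$)
$U{\left(R \right)} = \frac{5}{7}$
$k{\left(r,j \right)} = \left(-4 + j\right) \left(j + r\right)$ ($k{\left(r,j \right)} = \left(j + r\right) \left(-4 + j\right) = \left(-4 + j\right) \left(j + r\right)$)
$L{\left(t,P \right)} = \frac{8}{17}$ ($L{\left(t,P \right)} = \frac{0^{2} - 0 - -24 + 0 \left(-6\right)}{51} = \left(0 + 0 + 24 + 0\right) \frac{1}{51} = 24 \cdot \frac{1}{51} = \frac{8}{17}$)
$L{\left(U{\left(0 \right)},a{\left(5,2 \right)} \right)} \left(-20\right) = \frac{8}{17} \left(-20\right) = - \frac{160}{17}$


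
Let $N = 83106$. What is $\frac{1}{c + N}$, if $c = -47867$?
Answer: $\frac{1}{35239} \approx 2.8378 \cdot 10^{-5}$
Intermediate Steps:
$\frac{1}{c + N} = \frac{1}{-47867 + 83106} = \frac{1}{35239}$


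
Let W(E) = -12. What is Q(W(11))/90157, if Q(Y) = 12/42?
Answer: 2/631099 ≈ 3.1691e-6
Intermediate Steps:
Q(Y) = 2/7 (Q(Y) = 12*(1/42) = 2/7)
Q(W(11))/90157 = (2/7)/90157 = (2/7)*(1/90157) = 2/631099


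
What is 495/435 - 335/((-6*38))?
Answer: 17239/6612 ≈ 2.6072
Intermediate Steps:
495/435 - 335/((-6*38)) = 495*(1/435) - 335/(-228) = 33/29 - 335*(-1/228) = 33/29 + 335/228 = 17239/6612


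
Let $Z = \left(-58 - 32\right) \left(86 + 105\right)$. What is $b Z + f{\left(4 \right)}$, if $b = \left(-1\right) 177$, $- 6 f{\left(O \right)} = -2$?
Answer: $\frac{9127891}{3} \approx 3.0426 \cdot 10^{6}$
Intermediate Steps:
$f{\left(O \right)} = \frac{1}{3}$ ($f{\left(O \right)} = \left(- \frac{1}{6}\right) \left(-2\right) = \frac{1}{3}$)
$Z = -17190$ ($Z = \left(-90\right) 191 = -17190$)
$b = -177$
$b Z + f{\left(4 \right)} = \left(-177\right) \left(-17190\right) + \frac{1}{3} = 3042630 + \frac{1}{3} = \frac{9127891}{3}$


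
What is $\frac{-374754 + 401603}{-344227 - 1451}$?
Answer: $- \frac{26849}{345678} \approx -0.077671$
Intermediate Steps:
$\frac{-374754 + 401603}{-344227 - 1451} = \frac{26849}{-345678} = 26849 \left(- \frac{1}{345678}\right) = - \frac{26849}{345678}$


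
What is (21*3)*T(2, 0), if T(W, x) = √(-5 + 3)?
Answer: 63*I*√2 ≈ 89.095*I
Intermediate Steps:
T(W, x) = I*√2 (T(W, x) = √(-2) = I*√2)
(21*3)*T(2, 0) = (21*3)*(I*√2) = 63*(I*√2) = 63*I*√2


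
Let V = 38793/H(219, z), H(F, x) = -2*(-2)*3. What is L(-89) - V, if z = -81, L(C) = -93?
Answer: -13303/4 ≈ -3325.8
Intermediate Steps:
H(F, x) = 12 (H(F, x) = 4*3 = 12)
V = 12931/4 (V = 38793/12 = 38793*(1/12) = 12931/4 ≈ 3232.8)
L(-89) - V = -93 - 1*12931/4 = -93 - 12931/4 = -13303/4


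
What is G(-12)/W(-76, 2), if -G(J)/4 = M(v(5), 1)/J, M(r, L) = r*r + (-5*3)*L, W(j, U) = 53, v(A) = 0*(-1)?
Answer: -5/53 ≈ -0.094340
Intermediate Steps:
v(A) = 0
M(r, L) = r**2 - 15*L
G(J) = 60/J (G(J) = -4*(0**2 - 15*1)/J = -4*(0 - 15)/J = -(-60)/J = 60/J)
G(-12)/W(-76, 2) = (60/(-12))/53 = (60*(-1/12))*(1/53) = -5*1/53 = -5/53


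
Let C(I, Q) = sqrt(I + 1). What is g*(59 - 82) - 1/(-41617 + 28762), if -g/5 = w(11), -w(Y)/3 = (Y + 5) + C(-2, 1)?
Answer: -70959599/12855 - 345*I ≈ -5520.0 - 345.0*I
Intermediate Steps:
C(I, Q) = sqrt(1 + I)
w(Y) = -15 - 3*I - 3*Y (w(Y) = -3*((Y + 5) + sqrt(1 - 2)) = -3*((5 + Y) + sqrt(-1)) = -3*((5 + Y) + I) = -3*(5 + I + Y) = -15 - 3*I - 3*Y)
g = 240 + 15*I (g = -5*(-15 - 3*I - 3*11) = -5*(-15 - 3*I - 33) = -5*(-48 - 3*I) = 240 + 15*I ≈ 240.0 + 15.0*I)
g*(59 - 82) - 1/(-41617 + 28762) = (240 + 15*I)*(59 - 82) - 1/(-41617 + 28762) = (240 + 15*I)*(-23) - 1/(-12855) = (-5520 - 345*I) - 1*(-1/12855) = (-5520 - 345*I) + 1/12855 = -70959599/12855 - 345*I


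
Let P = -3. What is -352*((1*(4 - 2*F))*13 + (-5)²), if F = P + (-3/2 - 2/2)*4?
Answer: -146080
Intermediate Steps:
F = -13 (F = -3 + (-3/2 - 2/2)*4 = -3 + (-3*½ - 2*½)*4 = -3 + (-3/2 - 1)*4 = -3 - 5/2*4 = -3 - 10 = -13)
-352*((1*(4 - 2*F))*13 + (-5)²) = -352*((1*(4 - 2*(-13)))*13 + (-5)²) = -352*((1*(4 + 26))*13 + 25) = -352*((1*30)*13 + 25) = -352*(30*13 + 25) = -352*(390 + 25) = -352*415 = -146080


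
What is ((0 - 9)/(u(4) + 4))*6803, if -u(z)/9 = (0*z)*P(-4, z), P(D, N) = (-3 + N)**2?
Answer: -61227/4 ≈ -15307.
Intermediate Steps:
u(z) = 0 (u(z) = -9*0*z*(-3 + z)**2 = -0*(-3 + z)**2 = -9*0 = 0)
((0 - 9)/(u(4) + 4))*6803 = ((0 - 9)/(0 + 4))*6803 = -9/4*6803 = -61227/4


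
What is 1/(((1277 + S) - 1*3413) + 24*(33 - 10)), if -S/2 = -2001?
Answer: 1/2418 ≈ 0.00041356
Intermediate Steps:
S = 4002 (S = -2*(-2001) = 4002)
1/(((1277 + S) - 1*3413) + 24*(33 - 10)) = 1/(((1277 + 4002) - 1*3413) + 24*(33 - 10)) = 1/((5279 - 3413) + 24*23) = 1/(1866 + 552) = 1/2418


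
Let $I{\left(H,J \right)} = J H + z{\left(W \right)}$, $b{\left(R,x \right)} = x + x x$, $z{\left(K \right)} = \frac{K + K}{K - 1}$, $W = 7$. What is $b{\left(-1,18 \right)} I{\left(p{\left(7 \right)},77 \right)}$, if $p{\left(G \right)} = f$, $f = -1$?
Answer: $-25536$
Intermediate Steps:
$p{\left(G \right)} = -1$
$z{\left(K \right)} = \frac{2 K}{-1 + K}$
$b{\left(R,x \right)} = x + x^{2}$
$I{\left(H,J \right)} = \frac{7}{3} + H J$ ($I{\left(H,J \right)} = J H + 2 \cdot 7 \frac{1}{-1 + 7} = H J + 2 \cdot 7 \cdot \frac{1}{6} = H J + \frac{7}{3} = \frac{7}{3} + H J$)
$b{\left(-1,18 \right)} I{\left(p{\left(7 \right)},77 \right)} = 18 \left(1 + 18\right) \left(\frac{7}{3} - 77\right) = 18 \cdot 19 \left(\frac{7}{3} - 77\right) = 342 \left(- \frac{224}{3}\right) = -25536$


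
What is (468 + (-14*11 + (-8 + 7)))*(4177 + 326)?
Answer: 1409439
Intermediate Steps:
(468 + (-14*11 + (-8 + 7)))*(4177 + 326) = (468 + (-154 - 1))*4503 = (468 - 155)*4503 = 313*4503 = 1409439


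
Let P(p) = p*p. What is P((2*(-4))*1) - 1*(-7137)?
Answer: 7201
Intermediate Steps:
P(p) = p**2
P((2*(-4))*1) - 1*(-7137) = ((2*(-4))*1)**2 - 1*(-7137) = (-8*1)**2 + 7137 = (-8)**2 + 7137 = 64 + 7137 = 7201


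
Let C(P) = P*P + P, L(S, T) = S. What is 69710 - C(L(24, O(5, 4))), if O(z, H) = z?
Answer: 69110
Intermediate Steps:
C(P) = P + P² (C(P) = P² + P = P + P²)
69710 - C(L(24, O(5, 4))) = 69710 - 24*(1 + 24) = 69710 - 24*25 = 69710 - 1*600 = 69710 - 600 = 69110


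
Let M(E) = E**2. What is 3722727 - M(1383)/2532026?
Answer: 9426039642213/2532026 ≈ 3.7227e+6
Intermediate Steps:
3722727 - M(1383)/2532026 = 3722727 - 1383**2/2532026 = 3722727 - 1912689/2532026 = 9426039642213/2532026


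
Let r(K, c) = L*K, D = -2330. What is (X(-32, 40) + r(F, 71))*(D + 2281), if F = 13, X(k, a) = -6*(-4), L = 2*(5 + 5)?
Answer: -13916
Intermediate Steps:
L = 20 (L = 2*10 = 20)
X(k, a) = 24
r(K, c) = 20*K
(X(-32, 40) + r(F, 71))*(D + 2281) = (24 + 20*13)*(-2330 + 2281) = (24 + 260)*(-49) = 284*(-49) = -13916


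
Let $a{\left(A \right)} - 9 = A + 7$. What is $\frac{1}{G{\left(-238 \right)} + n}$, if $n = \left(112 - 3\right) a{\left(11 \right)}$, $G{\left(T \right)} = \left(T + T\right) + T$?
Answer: $\frac{1}{2229} \approx 0.00044863$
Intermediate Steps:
$G{\left(T \right)} = 3 T$ ($G{\left(T \right)} = 2 T + T = 3 T$)
$a{\left(A \right)} = 16 + A$ ($a{\left(A \right)} = 9 + \left(A + 7\right) = 9 + \left(7 + A\right) = 16 + A$)
$n = 2943$ ($n = \left(112 - 3\right) \left(16 + 11\right) = 109 \cdot 27 = 2943$)
$\frac{1}{G{\left(-238 \right)} + n} = \frac{1}{3 \left(-238\right) + 2943} = \frac{1}{-714 + 2943} = \frac{1}{2229}$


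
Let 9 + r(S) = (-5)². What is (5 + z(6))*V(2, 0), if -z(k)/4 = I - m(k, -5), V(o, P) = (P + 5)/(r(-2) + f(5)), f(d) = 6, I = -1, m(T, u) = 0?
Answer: 45/22 ≈ 2.0455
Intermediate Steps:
r(S) = 16 (r(S) = -9 + (-5)² = -9 + 25 = 16)
V(o, P) = 5/22 + P/22 (V(o, P) = (P + 5)/(16 + 6) = (5 + P)/22 = (5 + P)*(1/22) = 5/22 + P/22)
z(k) = 4 (z(k) = -4*(-1 - 1*0) = -4*(-1 + 0) = -4*(-1) = 4)
(5 + z(6))*V(2, 0) = (5 + 4)*(5/22 + (1/22)*0) = 9*(5/22 + 0) = 9*(5/22) = 45/22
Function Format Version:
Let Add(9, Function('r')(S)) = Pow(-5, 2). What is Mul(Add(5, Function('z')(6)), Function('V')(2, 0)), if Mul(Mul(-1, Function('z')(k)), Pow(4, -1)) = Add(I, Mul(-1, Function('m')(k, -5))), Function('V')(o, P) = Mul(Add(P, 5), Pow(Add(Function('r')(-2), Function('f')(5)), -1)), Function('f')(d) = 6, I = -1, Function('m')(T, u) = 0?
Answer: Rational(45, 22) ≈ 2.0455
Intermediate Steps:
Function('r')(S) = 16 (Function('r')(S) = Add(-9, Pow(-5, 2)) = Add(-9, 25) = 16)
Function('V')(o, P) = Add(Rational(5, 22), Mul(Rational(1, 22), P)) (Function('V')(o, P) = Mul(Add(P, 5), Pow(Add(16, 6), -1)) = Mul(Add(5, P), Pow(22, -1)) = Mul(Add(5, P), Rational(1, 22)) = Add(Rational(5, 22), Mul(Rational(1, 22), P)))
Function('z')(k) = 4 (Function('z')(k) = Mul(-4, Add(-1, Mul(-1, 0))) = Mul(-4, Add(-1, 0)) = Mul(-4, -1) = 4)
Mul(Add(5, Function('z')(6)), Function('V')(2, 0)) = Mul(Add(5, 4), Add(Rational(5, 22), Mul(Rational(1, 22), 0))) = Mul(9, Add(Rational(5, 22), 0)) = Mul(9, Rational(5, 22)) = Rational(45, 22)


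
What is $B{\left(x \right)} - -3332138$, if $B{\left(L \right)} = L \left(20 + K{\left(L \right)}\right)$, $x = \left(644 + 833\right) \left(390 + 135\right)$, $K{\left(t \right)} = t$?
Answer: $601302771263$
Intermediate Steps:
$x = 775425$ ($x = 1477 \cdot 525 = 775425$)
$B{\left(L \right)} = L \left(20 + L\right)$
$B{\left(x \right)} - -3332138 = 775425 \left(20 + 775425\right) - -3332138 = 775425 \cdot 775445 + 3332138 = 601299439125 + 3332138 = 601302771263$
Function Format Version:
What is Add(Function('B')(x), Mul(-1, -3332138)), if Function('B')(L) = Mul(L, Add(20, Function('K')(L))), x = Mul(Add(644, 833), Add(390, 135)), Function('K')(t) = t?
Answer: 601302771263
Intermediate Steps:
x = 775425 (x = Mul(1477, 525) = 775425)
Function('B')(L) = Mul(L, Add(20, L))
Add(Function('B')(x), Mul(-1, -3332138)) = Add(Mul(775425, Add(20, 775425)), Mul(-1, -3332138)) = Add(Mul(775425, 775445), 3332138) = Add(601299439125, 3332138) = 601302771263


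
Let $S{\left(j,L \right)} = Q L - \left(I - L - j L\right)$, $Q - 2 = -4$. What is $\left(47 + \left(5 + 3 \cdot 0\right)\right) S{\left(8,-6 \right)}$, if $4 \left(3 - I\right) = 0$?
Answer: $-2340$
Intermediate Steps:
$I = 3$ ($I = 3 - 0 = 3 + 0 = 3$)
$Q = -2$ ($Q = 2 - 4 = -2$)
$S{\left(j,L \right)} = -3 - L + L j$ ($S{\left(j,L \right)} = - 2 L - \left(3 - L - j L\right) = - 2 L - \left(3 - L - L j\right) = - 2 L + \left(-3 + L + L j\right) = -3 - L + L j$)
$\left(47 + \left(5 + 3 \cdot 0\right)\right) S{\left(8,-6 \right)} = \left(47 + \left(5 + 3 \cdot 0\right)\right) \left(-3 - -6 - 48\right) = \left(47 + \left(5 + 0\right)\right) \left(-3 + 6 - 48\right) = \left(47 + 5\right) \left(-45\right) = 52 \left(-45\right) = -2340$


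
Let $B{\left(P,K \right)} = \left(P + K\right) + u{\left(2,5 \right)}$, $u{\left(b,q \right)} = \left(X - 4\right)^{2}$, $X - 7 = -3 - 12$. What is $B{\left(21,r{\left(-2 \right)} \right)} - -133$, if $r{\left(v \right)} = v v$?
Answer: $302$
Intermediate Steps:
$X = -8$ ($X = 7 - 15 = -8$)
$u{\left(b,q \right)} = 144$ ($u{\left(b,q \right)} = \left(-8 - 4\right)^{2} = \left(-12\right)^{2} = 144$)
$r{\left(v \right)} = v^{2}$
$B{\left(P,K \right)} = 144 + K + P$ ($B{\left(P,K \right)} = \left(P + K\right) + 144 = \left(K + P\right) + 144 = 144 + K + P$)
$B{\left(21,r{\left(-2 \right)} \right)} - -133 = \left(144 + \left(-2\right)^{2} + 21\right) - -133 = \left(144 + 4 + 21\right) + 133 = 169 + 133 = 302$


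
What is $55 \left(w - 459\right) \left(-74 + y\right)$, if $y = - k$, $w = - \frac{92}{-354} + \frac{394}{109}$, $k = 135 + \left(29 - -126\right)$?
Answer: $\frac{175790314700}{19293} \approx 9.1116 \cdot 10^{6}$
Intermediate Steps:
$k = 290$ ($k = 135 + \left(29 + 126\right) = 135 + 155 = 290$)
$w = \frac{74752}{19293}$ ($w = \left(-92\right) \left(- \frac{1}{354}\right) + 394 \cdot \frac{1}{109} = \frac{46}{177} + \frac{394}{109} = \frac{74752}{19293} \approx 3.8746$)
$y = -290$ ($y = \left(-1\right) 290 = -290$)
$55 \left(w - 459\right) \left(-74 + y\right) = 55 \left(\frac{74752}{19293} - 459\right) \left(-74 - 290\right) = 55 \left(\left(- \frac{8780735}{19293}\right) \left(-364\right)\right) = 55 \cdot \frac{3196187540}{19293} = \frac{175790314700}{19293}$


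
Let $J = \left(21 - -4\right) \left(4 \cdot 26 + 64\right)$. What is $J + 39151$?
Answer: $43351$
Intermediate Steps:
$J = 4200$ ($J = \left(21 + 4\right) \left(104 + 64\right) = 25 \cdot 168 = 4200$)
$J + 39151 = 4200 + 39151 = 43351$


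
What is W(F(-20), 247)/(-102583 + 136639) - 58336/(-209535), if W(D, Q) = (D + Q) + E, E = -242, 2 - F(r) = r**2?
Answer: 70531243/264293480 ≈ 0.26687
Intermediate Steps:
F(r) = 2 - r**2
W(D, Q) = -242 + D + Q (W(D, Q) = (D + Q) - 242 = -242 + D + Q)
W(F(-20), 247)/(-102583 + 136639) - 58336/(-209535) = (-242 + (2 - 1*(-20)**2) + 247)/(-102583 + 136639) - 58336/(-209535) = (-242 + (2 - 1*400) + 247)/34056 - 58336*(-1/209535) = (-242 + (2 - 400) + 247)*(1/34056) + 58336/209535 = (-242 - 398 + 247)*(1/34056) + 58336/209535 = -393*1/34056 + 58336/209535 = -131/11352 + 58336/209535 = 70531243/264293480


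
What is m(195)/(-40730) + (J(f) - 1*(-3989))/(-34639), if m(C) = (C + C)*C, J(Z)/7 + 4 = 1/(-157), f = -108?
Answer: -43891322925/22150289579 ≈ -1.9815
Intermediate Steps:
J(Z) = -4403/157 (J(Z) = -28 + 7/(-157) = -28 + 7*(-1/157) = -28 - 7/157 = -4403/157)
m(C) = 2*C² (m(C) = (2*C)*C = 2*C²)
m(195)/(-40730) + (J(f) - 1*(-3989))/(-34639) = (2*195²)/(-40730) + (-4403/157 - 1*(-3989))/(-34639) = (2*38025)*(-1/40730) + (-4403/157 + 3989)*(-1/34639) = 76050*(-1/40730) + (621870/157)*(-1/34639) = -7605/4073 - 621870/5438323 = -43891322925/22150289579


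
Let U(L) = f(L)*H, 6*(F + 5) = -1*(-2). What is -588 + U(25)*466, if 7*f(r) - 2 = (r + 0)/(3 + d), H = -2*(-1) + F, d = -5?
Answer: 1276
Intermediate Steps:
F = -14/3 (F = -5 + (-1*(-2))/6 = -5 + (⅙)*2 = -5 + ⅓ = -14/3 ≈ -4.6667)
H = -8/3 (H = -2*(-1) - 14/3 = 2 - 14/3 = -8/3 ≈ -2.6667)
f(r) = 2/7 - r/14 (f(r) = 2/7 + ((r + 0)/(3 - 5))/7 = 2/7 + (r/(-2))/7 = 2/7 + (r*(-½))/7 = 2/7 + (-r/2)/7 = 2/7 - r/14)
U(L) = -16/21 + 4*L/21 (U(L) = (2/7 - L/14)*(-8/3) = -16/21 + 4*L/21)
-588 + U(25)*466 = -588 + (-16/21 + (4/21)*25)*466 = -588 + (-16/21 + 100/21)*466 = -588 + 4*466 = -588 + 1864 = 1276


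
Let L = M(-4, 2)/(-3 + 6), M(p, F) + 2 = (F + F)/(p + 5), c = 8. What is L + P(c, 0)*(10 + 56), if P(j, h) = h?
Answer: ⅔ ≈ 0.66667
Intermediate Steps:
M(p, F) = -2 + 2*F/(5 + p) (M(p, F) = -2 + (F + F)/(p + 5) = -2 + (2*F)/(5 + p) = -2 + 2*F/(5 + p))
L = ⅔ (L = (2*(-5 + 2 - 1*(-4))/(5 - 4))/(-3 + 6) = (2*(-5 + 2 + 4)/1)/3 = (2*1*1)/3 = (⅓)*2 = ⅔ ≈ 0.66667)
L + P(c, 0)*(10 + 56) = ⅔ + 0*(10 + 56) = ⅔ + 0*66 = ⅔ + 0 = ⅔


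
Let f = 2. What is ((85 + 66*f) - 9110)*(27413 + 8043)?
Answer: -315310208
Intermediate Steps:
((85 + 66*f) - 9110)*(27413 + 8043) = ((85 + 66*2) - 9110)*(27413 + 8043) = ((85 + 132) - 9110)*35456 = (217 - 9110)*35456 = -8893*35456 = -315310208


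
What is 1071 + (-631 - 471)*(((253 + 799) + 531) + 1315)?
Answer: -3192525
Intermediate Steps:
1071 + (-631 - 471)*(((253 + 799) + 531) + 1315) = 1071 - 1102*((1052 + 531) + 1315) = 1071 - 1102*(1583 + 1315) = 1071 - 1102*2898 = 1071 - 3193596 = -3192525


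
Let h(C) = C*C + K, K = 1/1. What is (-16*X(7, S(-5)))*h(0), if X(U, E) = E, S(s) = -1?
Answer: 16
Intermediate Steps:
K = 1
h(C) = 1 + C² (h(C) = C*C + 1 = C² + 1 = 1 + C²)
(-16*X(7, S(-5)))*h(0) = (-16*(-1))*(1 + 0²) = 16*(1 + 0) = 16*1 = 16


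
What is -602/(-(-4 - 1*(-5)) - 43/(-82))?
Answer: 49364/39 ≈ 1265.7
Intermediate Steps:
-602/(-(-4 - 1*(-5)) - 43/(-82)) = -602/(-(-4 + 5) - 43*(-1/82)) = -602/(-1*1 + 43/82) = -602/(-1 + 43/82) = -602/(-39/82) = -82/39*(-602) = 49364/39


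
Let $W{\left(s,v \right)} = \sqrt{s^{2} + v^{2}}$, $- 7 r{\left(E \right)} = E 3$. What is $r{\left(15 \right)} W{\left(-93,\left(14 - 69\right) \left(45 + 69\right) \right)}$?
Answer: $- \frac{135 \sqrt{4369061}}{7} \approx -40312.0$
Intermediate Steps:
$r{\left(E \right)} = - \frac{3 E}{7}$ ($r{\left(E \right)} = - \frac{E 3}{7} = - \frac{3 E}{7}$)
$r{\left(15 \right)} W{\left(-93,\left(14 - 69\right) \left(45 + 69\right) \right)} = \left(- \frac{3}{7}\right) 15 \sqrt{\left(-93\right)^{2} + \left(\left(14 - 69\right) \left(45 + 69\right)\right)^{2}} = - \frac{45 \sqrt{8649 + \left(\left(-55\right) 114\right)^{2}}}{7} = - \frac{45 \sqrt{8649 + \left(-6270\right)^{2}}}{7} = - \frac{45 \sqrt{8649 + 39312900}}{7} = - \frac{45 \sqrt{39321549}}{7} = - \frac{45 \cdot 3 \sqrt{4369061}}{7} = - \frac{135 \sqrt{4369061}}{7}$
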